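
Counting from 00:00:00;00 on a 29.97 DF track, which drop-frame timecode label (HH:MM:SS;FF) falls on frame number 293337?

Ten DF minutes hold 17982 frames, so frame 293337 lies in block 16 (frames 287712–305693) with 5625 frames into that block.
The block's first minute is 1800 frames and the rest 1798 each; 5625 frames reaches minute 3, so 16 × 18 + 3 × 2 = 294 labels have been skipped so far.
Adding those back, label number 293337 + 294 = 293631 at 30 labels/s is 9787 s + 21 f = 2 h 43 min 7 s frame 21, i.e. 02:43:07;21.

02:43:07;21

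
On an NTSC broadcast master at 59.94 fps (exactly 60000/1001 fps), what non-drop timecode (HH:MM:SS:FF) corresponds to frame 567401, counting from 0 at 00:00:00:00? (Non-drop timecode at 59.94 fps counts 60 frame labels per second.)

567401 ÷ 60 = 9456 full seconds, remainder 41 frames.
9456 s = 2 h 37 min 36 s.
Timecode: 02:37:36:41.

02:37:36:41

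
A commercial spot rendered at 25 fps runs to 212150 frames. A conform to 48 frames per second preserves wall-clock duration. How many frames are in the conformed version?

Target frames = source frames × (target rate / source rate) = 212150 × (48)/(25) = 212150 × 48/25 = 407328.

407328 frames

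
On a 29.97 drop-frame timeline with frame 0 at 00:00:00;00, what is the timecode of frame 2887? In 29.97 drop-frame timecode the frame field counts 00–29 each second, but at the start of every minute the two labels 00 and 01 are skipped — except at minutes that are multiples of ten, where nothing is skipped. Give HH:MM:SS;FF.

Each 10-minute DF block holds 10 × 60 × 30 − 9 × 2 = 17982 frames. 2887 ÷ 17982 → 0 full blocks, remainder 2887.
Within the partial block the first minute is 1800 frames and each further minute 1798, so 1 further minute boundary passed. Total skipped labels = 18 × 0 + 2 × 1 = 2.
Non-drop label index = 2887 + 2 = 2889; at 30 labels/s that is 00:01:36:09, i.e. DF 00:01:36;09.

00:01:36;09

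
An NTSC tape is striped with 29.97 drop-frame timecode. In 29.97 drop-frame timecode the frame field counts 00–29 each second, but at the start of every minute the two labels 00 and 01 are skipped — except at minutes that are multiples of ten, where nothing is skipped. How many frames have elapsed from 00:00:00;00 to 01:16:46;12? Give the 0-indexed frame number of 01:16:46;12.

As if non-drop at 30 labels/s: (1 × 3600 + 16 × 60 + 46) × 30 + 12 = 138192.
Minute boundaries passed: 76; those not divisible by 10: 76 − 7 = 69; dropped labels = 2 × 69 = 138.
Actual frame index = 138192 − 138 = 138054.

138054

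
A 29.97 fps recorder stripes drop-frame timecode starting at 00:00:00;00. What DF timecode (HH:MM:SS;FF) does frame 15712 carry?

Each 10-minute DF block holds 10 × 60 × 30 − 9 × 2 = 17982 frames. 15712 ÷ 17982 → 0 full blocks, remainder 15712.
Within the partial block the first minute is 1800 frames and each further minute 1798, so 8 further minute boundaries passed. Total skipped labels = 18 × 0 + 2 × 8 = 16.
Non-drop label index = 15712 + 16 = 15728; at 30 labels/s that is 00:08:44:08, i.e. DF 00:08:44;08.

00:08:44;08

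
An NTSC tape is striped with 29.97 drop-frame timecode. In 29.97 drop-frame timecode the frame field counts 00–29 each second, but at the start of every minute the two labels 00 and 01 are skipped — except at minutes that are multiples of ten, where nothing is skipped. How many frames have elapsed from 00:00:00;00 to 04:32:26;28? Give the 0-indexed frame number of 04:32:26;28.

Complete 10-minute blocks: 27, each 17982 frames → 485514.
Remaining 2 whole minutes in the current block: 1800 + 1 × 1798 = 3598 frames.
Within the current minute: 26 × 30 + 28 − 2 = 806 (labels ;00/;01 skipped at this minute). Total = 485514 + 3598 + 806 = 489918.

489918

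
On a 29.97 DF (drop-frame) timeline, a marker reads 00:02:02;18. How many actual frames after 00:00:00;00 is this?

Complete 10-minute blocks: 0, each 17982 frames → 0.
Remaining 2 whole minutes in the current block: 1800 + 1 × 1798 = 3598 frames.
Within the current minute: 2 × 30 + 18 − 2 = 76 (labels ;00/;01 skipped at this minute). Total = 0 + 3598 + 76 = 3674.

3674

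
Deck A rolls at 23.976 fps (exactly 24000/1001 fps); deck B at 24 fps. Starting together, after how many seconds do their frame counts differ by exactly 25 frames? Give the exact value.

The gap grows by |24 − 24000/1001| = 24/1001 frames per second.
Time for a 25-frame gap: 25 ÷ (24/1001) = 25025/24 s.

25025/24 seconds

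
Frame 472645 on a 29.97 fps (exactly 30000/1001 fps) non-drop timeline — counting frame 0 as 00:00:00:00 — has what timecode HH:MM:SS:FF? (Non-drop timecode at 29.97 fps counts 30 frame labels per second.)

04:22:34:25

472645 ÷ 30 = 15754 full seconds, remainder 25 frames.
15754 s = 4 h 22 min 34 s.
Timecode: 04:22:34:25.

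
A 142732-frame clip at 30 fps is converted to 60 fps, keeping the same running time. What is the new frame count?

285464 frames

Target frames = source frames × (target rate / source rate) = 142732 × (60)/(30) = 142732 × 2 = 285464.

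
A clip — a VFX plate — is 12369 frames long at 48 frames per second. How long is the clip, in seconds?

257.6875 seconds

Running time = 12369 / (48) = 257.6875 s.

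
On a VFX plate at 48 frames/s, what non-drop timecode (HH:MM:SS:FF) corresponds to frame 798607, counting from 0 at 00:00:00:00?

04:37:17:31

798607 ÷ 48 = 16637 full seconds, remainder 31 frames.
16637 s = 4 h 37 min 17 s.
Timecode: 04:37:17:31.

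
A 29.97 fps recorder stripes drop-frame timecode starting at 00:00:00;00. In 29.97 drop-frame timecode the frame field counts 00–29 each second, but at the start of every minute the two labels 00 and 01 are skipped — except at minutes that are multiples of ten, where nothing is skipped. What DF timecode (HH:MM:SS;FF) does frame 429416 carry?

Each 10-minute DF block holds 10 × 60 × 30 − 9 × 2 = 17982 frames. 429416 ÷ 17982 → 23 full blocks, remainder 15830.
Within the partial block the first minute is 1800 frames and each further minute 1798, so 8 further minute boundaries passed. Total skipped labels = 18 × 23 + 2 × 8 = 430.
Non-drop label index = 429416 + 430 = 429846; at 30 labels/s that is 03:58:48:06, i.e. DF 03:58:48;06.

03:58:48;06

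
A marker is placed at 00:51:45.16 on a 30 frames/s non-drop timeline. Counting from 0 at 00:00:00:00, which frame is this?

frame 93166

Total seconds to the label: (0 × 3600 + 51 × 60 + 45) = 3105.
Frame index = 3105 × 30 + 16 = 93166.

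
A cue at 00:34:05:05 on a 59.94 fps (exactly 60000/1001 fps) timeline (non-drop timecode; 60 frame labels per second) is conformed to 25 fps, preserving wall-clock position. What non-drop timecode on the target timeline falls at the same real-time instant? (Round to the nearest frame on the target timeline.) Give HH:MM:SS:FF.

Source frame index: (0×3600 + 34×60 + 5) × 60 + 5 = 122705.
Real time: 122705 / (60000/1001) = 24565541/12000 s.
Target frame: (24565541/12000) × (25) = 24565541/480 ≈ 51178.210 → 51178.
At 25 labels/s: frame 51178 → 00:34:07:03.

00:34:07:03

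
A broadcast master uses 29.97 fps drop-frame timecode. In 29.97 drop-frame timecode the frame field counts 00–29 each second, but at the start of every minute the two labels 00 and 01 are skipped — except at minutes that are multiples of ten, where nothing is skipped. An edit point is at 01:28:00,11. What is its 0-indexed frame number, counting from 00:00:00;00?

158251

As if non-drop at 30 labels/s: (1 × 3600 + 28 × 60 + 0) × 30 + 11 = 158411.
Minute boundaries passed: 88; those not divisible by 10: 88 − 8 = 80; dropped labels = 2 × 80 = 160.
Actual frame index = 158411 − 160 = 158251.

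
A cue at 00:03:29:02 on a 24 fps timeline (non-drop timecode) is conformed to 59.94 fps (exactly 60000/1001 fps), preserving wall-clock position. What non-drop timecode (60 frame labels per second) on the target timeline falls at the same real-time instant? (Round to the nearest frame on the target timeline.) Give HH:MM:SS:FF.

Source frame index: (0×3600 + 3×60 + 29) × 24 + 2 = 5018.
Real time: 5018 / (24) = 2509/12 s.
Target frame: (2509/12) × (60000/1001) = 965000/77 ≈ 12532.468 → 12532.
At 60 labels/s: frame 12532 → 00:03:28:52.

00:03:28:52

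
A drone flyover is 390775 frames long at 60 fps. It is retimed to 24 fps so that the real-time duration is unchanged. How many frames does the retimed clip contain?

156310 frames

Target frames = source frames × (target rate / source rate) = 390775 × (24)/(60) = 390775 × 2/5 = 156310.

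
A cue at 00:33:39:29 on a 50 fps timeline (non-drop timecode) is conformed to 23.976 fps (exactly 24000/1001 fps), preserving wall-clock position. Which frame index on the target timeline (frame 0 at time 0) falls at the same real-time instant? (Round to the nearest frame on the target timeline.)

Source frame index: (0×3600 + 33×60 + 39) × 50 + 29 = 100979.
Real time: 100979 / (50) = 100979/50 s.
Target frame: (100979/50) × (24000/1001) = 48469920/1001 ≈ 48421.499 → 48421.

frame 48421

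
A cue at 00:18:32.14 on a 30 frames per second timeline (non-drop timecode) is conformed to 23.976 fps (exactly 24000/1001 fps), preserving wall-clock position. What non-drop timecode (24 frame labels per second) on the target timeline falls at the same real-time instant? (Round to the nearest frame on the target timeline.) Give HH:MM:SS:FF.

00:18:31:09

Source frame index: (0×3600 + 18×60 + 32) × 30 + 14 = 33374.
Real time: 33374 / (30) = 16687/15 s.
Target frame: (16687/15) × (24000/1001) = 2427200/91 ≈ 26672.527 → 26673.
At 24 labels/s: frame 26673 → 00:18:31:09.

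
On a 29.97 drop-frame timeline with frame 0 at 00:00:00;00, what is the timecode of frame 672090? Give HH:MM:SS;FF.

Each 10-minute DF block holds 10 × 60 × 30 − 9 × 2 = 17982 frames. 672090 ÷ 17982 → 37 full blocks, remainder 6756.
Within the partial block the first minute is 1800 frames and each further minute 1798, so 3 further minute boundaries passed. Total skipped labels = 18 × 37 + 2 × 3 = 672.
Non-drop label index = 672090 + 672 = 672762; at 30 labels/s that is 06:13:45:12, i.e. DF 06:13:45;12.

06:13:45;12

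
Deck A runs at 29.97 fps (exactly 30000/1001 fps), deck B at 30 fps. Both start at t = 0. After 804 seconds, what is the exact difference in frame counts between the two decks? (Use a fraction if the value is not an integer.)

A emits 30000/1001 × 804 = 24120000/1001 frames; B emits 30 × 804 = 24120.
Difference = 24120/1001 frames (≈ 24.0959); B is ahead of A.

24120/1001 frames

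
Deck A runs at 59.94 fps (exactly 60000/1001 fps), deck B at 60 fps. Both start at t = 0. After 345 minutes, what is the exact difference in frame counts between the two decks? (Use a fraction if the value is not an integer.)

1242000/1001 frames

345 min = 20700 s.
A emits 60000/1001 × 20700 = 1242000000/1001 frames; B emits 60 × 20700 = 1242000.
Difference = 1242000/1001 frames (≈ 1240.7592); B is ahead of A.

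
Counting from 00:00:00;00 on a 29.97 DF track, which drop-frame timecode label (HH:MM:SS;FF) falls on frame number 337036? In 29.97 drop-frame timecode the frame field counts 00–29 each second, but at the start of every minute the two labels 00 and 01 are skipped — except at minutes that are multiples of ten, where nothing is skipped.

Ten DF minutes hold 17982 frames, so frame 337036 lies in block 18 (frames 323676–341657) with 13360 frames into that block.
The block's first minute is 1800 frames and the rest 1798 each; 13360 frames reaches minute 7, so 18 × 18 + 7 × 2 = 338 labels have been skipped so far.
Adding those back, label number 337036 + 338 = 337374 at 30 labels/s is 11245 s + 24 f = 3 h 7 min 25 s frame 24, i.e. 03:07:25;24.

03:07:25;24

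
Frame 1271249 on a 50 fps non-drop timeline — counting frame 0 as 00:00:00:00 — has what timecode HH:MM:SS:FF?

07:03:44:49

1271249 ÷ 50 = 25424 full seconds, remainder 49 frames.
25424 s = 7 h 3 min 44 s.
Timecode: 07:03:44:49.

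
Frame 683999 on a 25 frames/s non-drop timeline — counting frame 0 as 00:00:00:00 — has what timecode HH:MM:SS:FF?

07:35:59:24

683999 ÷ 25 = 27359 full seconds, remainder 24 frames.
27359 s = 7 h 35 min 59 s.
Timecode: 07:35:59:24.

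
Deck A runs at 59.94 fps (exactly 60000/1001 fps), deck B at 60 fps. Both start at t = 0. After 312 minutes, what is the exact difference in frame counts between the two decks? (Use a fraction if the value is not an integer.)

86400/77 frames

312 min = 18720 s.
A emits 60000/1001 × 18720 = 86400000/77 frames; B emits 60 × 18720 = 1123200.
Difference = 86400/77 frames (≈ 1122.0779); B is ahead of A.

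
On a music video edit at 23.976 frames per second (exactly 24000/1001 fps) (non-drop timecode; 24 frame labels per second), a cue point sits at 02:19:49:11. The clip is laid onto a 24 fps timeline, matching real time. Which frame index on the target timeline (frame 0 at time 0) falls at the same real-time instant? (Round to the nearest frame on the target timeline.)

frame 201548

Source frame index: (2×3600 + 19×60 + 49) × 24 + 11 = 201347.
Real time: 201347 / (24000/1001) = 201548347/24000 s.
Target frame: (201548347/24000) × (24) = 201548347/1000 ≈ 201548.347 → 201548.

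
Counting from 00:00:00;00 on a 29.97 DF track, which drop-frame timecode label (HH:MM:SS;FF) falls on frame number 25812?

00:14:21;08

Each 10-minute DF block holds 10 × 60 × 30 − 9 × 2 = 17982 frames. 25812 ÷ 17982 → 1 full block, remainder 7830.
Within the partial block the first minute is 1800 frames and each further minute 1798, so 4 further minute boundaries passed. Total skipped labels = 18 × 1 + 2 × 4 = 26.
Non-drop label index = 25812 + 26 = 25838; at 30 labels/s that is 00:14:21:08, i.e. DF 00:14:21;08.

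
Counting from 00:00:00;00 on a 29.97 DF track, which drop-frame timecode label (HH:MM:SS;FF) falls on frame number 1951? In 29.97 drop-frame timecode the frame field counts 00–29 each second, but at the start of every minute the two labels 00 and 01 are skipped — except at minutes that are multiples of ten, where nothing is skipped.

00:01:05;03

Each 10-minute DF block holds 10 × 60 × 30 − 9 × 2 = 17982 frames. 1951 ÷ 17982 → 0 full blocks, remainder 1951.
Within the partial block the first minute is 1800 frames and each further minute 1798, so 1 further minute boundary passed. Total skipped labels = 18 × 0 + 2 × 1 = 2.
Non-drop label index = 1951 + 2 = 1953; at 30 labels/s that is 00:01:05:03, i.e. DF 00:01:05;03.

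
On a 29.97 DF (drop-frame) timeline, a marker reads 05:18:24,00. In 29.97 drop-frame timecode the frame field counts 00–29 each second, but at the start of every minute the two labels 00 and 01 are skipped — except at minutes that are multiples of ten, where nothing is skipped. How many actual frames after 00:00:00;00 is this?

572546

Complete 10-minute blocks: 31, each 17982 frames → 557442.
Remaining 8 whole minutes in the current block: 1800 + 7 × 1798 = 14386 frames.
Within the current minute: 24 × 30 + 0 − 2 = 718 (labels ;00/;01 skipped at this minute). Total = 557442 + 14386 + 718 = 572546.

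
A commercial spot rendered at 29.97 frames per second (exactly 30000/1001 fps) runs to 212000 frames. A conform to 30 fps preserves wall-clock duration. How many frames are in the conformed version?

212212 frames

Target frames = source frames × (target rate / source rate) = 212000 × (30)/(30000/1001) = 212000 × 1001/1000 = 212212.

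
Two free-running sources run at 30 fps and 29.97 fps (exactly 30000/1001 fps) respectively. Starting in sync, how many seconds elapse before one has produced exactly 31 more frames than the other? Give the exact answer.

31031/30 seconds

The gap grows by |30000/1001 − 30| = 30/1001 frames per second.
Time for a 31-frame gap: 31 ÷ (30/1001) = 31031/30 s.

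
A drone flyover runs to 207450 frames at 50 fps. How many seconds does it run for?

4149 seconds

Running time = 207450 / (50) = 4149 s.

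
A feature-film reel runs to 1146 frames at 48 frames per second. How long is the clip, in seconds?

23.875 seconds

Running time = 1146 / (48) = 23.875 s.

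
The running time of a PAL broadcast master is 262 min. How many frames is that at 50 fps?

786000 frames

262 min = 15720 s.
Frames = 15720 × 50 = 786000.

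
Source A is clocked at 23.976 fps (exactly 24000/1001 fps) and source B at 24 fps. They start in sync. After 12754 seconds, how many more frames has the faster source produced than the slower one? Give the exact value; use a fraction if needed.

A emits 24000/1001 × 12754 = 43728000/143 frames; B emits 24 × 12754 = 306096.
Difference = 43728/143 frames (≈ 305.7902); B is ahead of A.

43728/143 frames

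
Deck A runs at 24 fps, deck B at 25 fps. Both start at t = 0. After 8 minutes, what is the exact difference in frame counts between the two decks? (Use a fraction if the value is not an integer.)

480 frames

8 min = 480 s.
A emits 24 × 480 = 11520 frames; B emits 25 × 480 = 12000.
Difference = 480 frames; B is ahead of A.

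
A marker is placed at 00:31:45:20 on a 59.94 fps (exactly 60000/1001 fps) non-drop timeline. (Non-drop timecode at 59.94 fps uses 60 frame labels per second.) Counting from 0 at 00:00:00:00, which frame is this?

frame 114320

Total seconds to the label: (0 × 3600 + 31 × 60 + 45) = 1905.
Frame index = 1905 × 60 + 20 = 114320.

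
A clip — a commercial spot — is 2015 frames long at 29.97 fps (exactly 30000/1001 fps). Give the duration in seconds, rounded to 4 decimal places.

67.2338 seconds

Running time = 2015 × 1001/30000 = 403403/6000 s ≈ 67.2338 s.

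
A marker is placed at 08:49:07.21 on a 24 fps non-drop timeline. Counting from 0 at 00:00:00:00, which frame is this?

Total seconds to the label: (8 × 3600 + 49 × 60 + 7) = 31747.
Frame index = 31747 × 24 + 21 = 761949.

761949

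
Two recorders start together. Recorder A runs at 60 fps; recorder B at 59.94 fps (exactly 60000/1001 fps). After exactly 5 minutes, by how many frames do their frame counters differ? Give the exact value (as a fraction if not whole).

18000/1001 frames

5 min = 300 s.
A emits 60 × 300 = 18000 frames; B emits 60000/1001 × 300 = 18000000/1001.
Difference = 18000/1001 frames (≈ 17.9820); B is behind A.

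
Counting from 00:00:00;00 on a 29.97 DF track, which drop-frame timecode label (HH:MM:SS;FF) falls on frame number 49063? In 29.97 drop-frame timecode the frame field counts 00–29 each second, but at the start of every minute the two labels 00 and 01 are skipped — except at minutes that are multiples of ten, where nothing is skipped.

Each 10-minute DF block holds 10 × 60 × 30 − 9 × 2 = 17982 frames. 49063 ÷ 17982 → 2 full blocks, remainder 13099.
Within the partial block the first minute is 1800 frames and each further minute 1798, so 7 further minute boundaries passed. Total skipped labels = 18 × 2 + 2 × 7 = 50.
Non-drop label index = 49063 + 50 = 49113; at 30 labels/s that is 00:27:17:03, i.e. DF 00:27:17;03.

00:27:17;03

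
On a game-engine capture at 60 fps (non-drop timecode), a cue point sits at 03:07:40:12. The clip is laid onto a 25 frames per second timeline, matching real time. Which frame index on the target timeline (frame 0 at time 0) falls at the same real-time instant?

Source frame index: (3×3600 + 7×60 + 40) × 60 + 12 = 675612.
Real time: 675612 / (60) = 56301/5 s.
Target frame: (56301/5) × (25) = 281505.

frame 281505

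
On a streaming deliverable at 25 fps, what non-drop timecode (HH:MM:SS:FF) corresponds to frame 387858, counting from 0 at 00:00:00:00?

04:18:34:08

387858 ÷ 25 = 15514 full seconds, remainder 8 frames.
15514 s = 4 h 18 min 34 s.
Timecode: 04:18:34:08.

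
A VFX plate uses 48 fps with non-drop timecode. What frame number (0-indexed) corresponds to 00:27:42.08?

Total seconds to the label: (0 × 3600 + 27 × 60 + 42) = 1662.
Frame index = 1662 × 48 + 8 = 79784.

79784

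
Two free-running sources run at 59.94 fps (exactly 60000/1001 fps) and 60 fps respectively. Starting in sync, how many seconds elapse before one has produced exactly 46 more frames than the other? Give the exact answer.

23023/30 seconds

The gap grows by |60 − 60000/1001| = 60/1001 frames per second.
Time for a 46-frame gap: 46 ÷ (60/1001) = 23023/30 s.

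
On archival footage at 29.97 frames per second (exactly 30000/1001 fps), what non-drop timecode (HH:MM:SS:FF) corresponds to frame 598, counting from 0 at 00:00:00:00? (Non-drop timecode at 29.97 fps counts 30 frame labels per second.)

598 ÷ 30 = 19 full seconds, remainder 28 frames.
19 s = 0 h 0 min 19 s.
Timecode: 00:00:19:28.

00:00:19:28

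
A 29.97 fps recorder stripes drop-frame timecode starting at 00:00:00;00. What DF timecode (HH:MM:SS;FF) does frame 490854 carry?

04:32:58;04

Each 10-minute DF block holds 10 × 60 × 30 − 9 × 2 = 17982 frames. 490854 ÷ 17982 → 27 full blocks, remainder 5340.
Within the partial block the first minute is 1800 frames and each further minute 1798, so 2 further minute boundaries passed. Total skipped labels = 18 × 27 + 2 × 2 = 490.
Non-drop label index = 490854 + 490 = 491344; at 30 labels/s that is 04:32:58:04, i.e. DF 04:32:58;04.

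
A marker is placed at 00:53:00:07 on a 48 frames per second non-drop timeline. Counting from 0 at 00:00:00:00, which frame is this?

frame 152647

Total seconds to the label: (0 × 3600 + 53 × 60 + 0) = 3180.
Frame index = 3180 × 48 + 7 = 152647.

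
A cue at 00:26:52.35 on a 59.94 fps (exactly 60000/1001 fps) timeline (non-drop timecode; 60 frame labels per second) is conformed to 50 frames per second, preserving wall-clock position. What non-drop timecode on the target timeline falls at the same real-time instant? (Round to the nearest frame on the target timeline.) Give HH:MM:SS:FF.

00:26:54:10

Source frame index: (0×3600 + 26×60 + 52) × 60 + 35 = 96755.
Real time: 96755 / (60000/1001) = 19370351/12000 s.
Target frame: (19370351/12000) × (50) = 19370351/240 ≈ 80709.796 → 80710.
At 50 labels/s: frame 80710 → 00:26:54:10.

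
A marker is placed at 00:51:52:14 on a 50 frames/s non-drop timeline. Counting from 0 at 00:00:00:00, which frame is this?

frame 155614

Total seconds to the label: (0 × 3600 + 51 × 60 + 52) = 3112.
Frame index = 3112 × 50 + 14 = 155614.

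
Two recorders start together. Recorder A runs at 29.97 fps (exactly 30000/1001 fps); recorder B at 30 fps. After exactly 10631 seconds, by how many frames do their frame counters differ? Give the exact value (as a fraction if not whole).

A emits 30000/1001 × 10631 = 318930000/1001 frames; B emits 30 × 10631 = 318930.
Difference = 318930/1001 frames (≈ 318.6114); B is ahead of A.

318930/1001 frames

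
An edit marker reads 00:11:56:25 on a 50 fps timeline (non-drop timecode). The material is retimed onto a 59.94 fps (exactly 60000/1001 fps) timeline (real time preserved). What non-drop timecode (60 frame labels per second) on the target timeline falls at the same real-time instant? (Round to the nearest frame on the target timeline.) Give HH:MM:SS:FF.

Source frame index: (0×3600 + 11×60 + 56) × 50 + 25 = 35825.
Real time: 35825 / (50) = 1433/2 s.
Target frame: (1433/2) × (60000/1001) = 42990000/1001 ≈ 42947.053 → 42947.
At 60 labels/s: frame 42947 → 00:11:55:47.

00:11:55:47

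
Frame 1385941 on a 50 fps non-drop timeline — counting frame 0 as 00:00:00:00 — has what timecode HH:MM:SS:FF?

1385941 ÷ 50 = 27718 full seconds, remainder 41 frames.
27718 s = 7 h 41 min 58 s.
Timecode: 07:41:58:41.

07:41:58:41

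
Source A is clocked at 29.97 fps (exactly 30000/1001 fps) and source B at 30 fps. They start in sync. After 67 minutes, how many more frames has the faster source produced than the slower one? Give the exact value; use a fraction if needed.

120600/1001 frames

67 min = 4020 s.
A emits 30000/1001 × 4020 = 120600000/1001 frames; B emits 30 × 4020 = 120600.
Difference = 120600/1001 frames (≈ 120.4795); B is ahead of A.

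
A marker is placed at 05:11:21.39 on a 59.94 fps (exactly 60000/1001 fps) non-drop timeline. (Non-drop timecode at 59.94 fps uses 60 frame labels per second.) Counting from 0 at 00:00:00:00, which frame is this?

Total seconds to the label: (5 × 3600 + 11 × 60 + 21) = 18681.
Frame index = 18681 × 60 + 39 = 1120899.

frame 1120899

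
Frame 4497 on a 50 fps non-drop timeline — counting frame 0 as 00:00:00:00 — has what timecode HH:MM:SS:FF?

4497 ÷ 50 = 89 full seconds, remainder 47 frames.
89 s = 0 h 1 min 29 s.
Timecode: 00:01:29:47.

00:01:29:47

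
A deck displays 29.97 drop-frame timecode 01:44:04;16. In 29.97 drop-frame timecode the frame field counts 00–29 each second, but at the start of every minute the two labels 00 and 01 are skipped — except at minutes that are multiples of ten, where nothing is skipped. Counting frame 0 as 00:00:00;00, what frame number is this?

As if non-drop at 30 labels/s: (1 × 3600 + 44 × 60 + 4) × 30 + 16 = 187336.
Minute boundaries passed: 104; those not divisible by 10: 104 − 10 = 94; dropped labels = 2 × 94 = 188.
Actual frame index = 187336 − 188 = 187148.

187148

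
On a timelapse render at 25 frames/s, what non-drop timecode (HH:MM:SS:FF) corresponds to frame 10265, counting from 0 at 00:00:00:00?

00:06:50:15

10265 ÷ 25 = 410 full seconds, remainder 15 frames.
410 s = 0 h 6 min 50 s.
Timecode: 00:06:50:15.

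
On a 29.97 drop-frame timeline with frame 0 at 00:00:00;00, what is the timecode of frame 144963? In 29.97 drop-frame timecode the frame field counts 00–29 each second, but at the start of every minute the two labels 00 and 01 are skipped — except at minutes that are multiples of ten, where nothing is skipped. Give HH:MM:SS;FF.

01:20:36;27

Each 10-minute DF block holds 10 × 60 × 30 − 9 × 2 = 17982 frames. 144963 ÷ 17982 → 8 full blocks, remainder 1107.
Within the partial block the first minute is 1800 frames and each further minute 1798, so 0 further minute boundaries passed. Total skipped labels = 18 × 8 + 2 × 0 = 144.
Non-drop label index = 144963 + 144 = 145107; at 30 labels/s that is 01:20:36:27, i.e. DF 01:20:36;27.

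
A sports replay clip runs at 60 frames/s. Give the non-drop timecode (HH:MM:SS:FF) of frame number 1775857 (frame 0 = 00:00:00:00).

1775857 ÷ 60 = 29597 full seconds, remainder 37 frames.
29597 s = 8 h 13 min 17 s.
Timecode: 08:13:17:37.

08:13:17:37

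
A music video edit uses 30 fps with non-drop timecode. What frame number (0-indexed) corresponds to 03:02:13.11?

Total seconds to the label: (3 × 3600 + 2 × 60 + 13) = 10933.
Frame index = 10933 × 30 + 11 = 328001.

328001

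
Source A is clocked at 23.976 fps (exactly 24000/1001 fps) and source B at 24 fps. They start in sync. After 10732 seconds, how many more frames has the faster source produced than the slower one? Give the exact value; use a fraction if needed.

A emits 24000/1001 × 10732 = 257568000/1001 frames; B emits 24 × 10732 = 257568.
Difference = 257568/1001 frames (≈ 257.3107); B is ahead of A.

257568/1001 frames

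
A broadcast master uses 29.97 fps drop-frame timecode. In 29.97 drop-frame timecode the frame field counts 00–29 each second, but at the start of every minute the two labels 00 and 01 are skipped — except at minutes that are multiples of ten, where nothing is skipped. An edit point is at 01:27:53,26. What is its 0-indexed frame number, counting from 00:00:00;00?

158058

Complete 10-minute blocks: 8, each 17982 frames → 143856.
Remaining 7 whole minutes in the current block: 1800 + 6 × 1798 = 12588 frames.
Within the current minute: 53 × 30 + 26 − 2 = 1614 (labels ;00/;01 skipped at this minute). Total = 143856 + 12588 + 1614 = 158058.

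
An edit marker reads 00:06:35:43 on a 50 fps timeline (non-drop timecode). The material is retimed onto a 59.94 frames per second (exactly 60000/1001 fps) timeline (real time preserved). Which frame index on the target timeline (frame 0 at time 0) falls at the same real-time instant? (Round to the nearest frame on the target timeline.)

Source frame index: (0×3600 + 6×60 + 35) × 50 + 43 = 19793.
Real time: 19793 / (50) = 19793/50 s.
Target frame: (19793/50) × (60000/1001) = 23751600/1001 ≈ 23727.872 → 23728.

frame 23728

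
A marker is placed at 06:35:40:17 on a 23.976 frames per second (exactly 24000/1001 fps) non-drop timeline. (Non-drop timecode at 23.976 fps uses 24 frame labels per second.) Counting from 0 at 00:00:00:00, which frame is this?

Total seconds to the label: (6 × 3600 + 35 × 60 + 40) = 23740.
Frame index = 23740 × 24 + 17 = 569777.

frame 569777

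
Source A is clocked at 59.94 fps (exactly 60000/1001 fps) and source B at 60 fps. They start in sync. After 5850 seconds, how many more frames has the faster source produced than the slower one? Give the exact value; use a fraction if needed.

27000/77 frames

A emits 60000/1001 × 5850 = 27000000/77 frames; B emits 60 × 5850 = 351000.
Difference = 27000/77 frames (≈ 350.6494); B is ahead of A.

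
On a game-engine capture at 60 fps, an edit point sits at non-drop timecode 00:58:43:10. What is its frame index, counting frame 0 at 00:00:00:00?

Total seconds to the label: (0 × 3600 + 58 × 60 + 43) = 3523.
Frame index = 3523 × 60 + 10 = 211390.

211390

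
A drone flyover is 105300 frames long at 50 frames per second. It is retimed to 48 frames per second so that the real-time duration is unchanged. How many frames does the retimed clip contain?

Target frames = source frames × (target rate / source rate) = 105300 × (48)/(50) = 105300 × 24/25 = 101088.

101088 frames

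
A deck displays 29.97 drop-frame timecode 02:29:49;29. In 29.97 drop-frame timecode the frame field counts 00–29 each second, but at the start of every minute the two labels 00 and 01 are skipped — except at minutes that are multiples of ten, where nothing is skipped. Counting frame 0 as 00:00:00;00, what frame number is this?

269429

As if non-drop at 30 labels/s: (2 × 3600 + 29 × 60 + 49) × 30 + 29 = 269699.
Minute boundaries passed: 149; those not divisible by 10: 149 − 14 = 135; dropped labels = 2 × 135 = 270.
Actual frame index = 269699 − 270 = 269429.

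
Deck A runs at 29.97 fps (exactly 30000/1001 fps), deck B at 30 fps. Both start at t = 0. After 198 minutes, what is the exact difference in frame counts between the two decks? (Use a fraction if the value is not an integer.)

32400/91 frames

198 min = 11880 s.
A emits 30000/1001 × 11880 = 32400000/91 frames; B emits 30 × 11880 = 356400.
Difference = 32400/91 frames (≈ 356.0440); B is ahead of A.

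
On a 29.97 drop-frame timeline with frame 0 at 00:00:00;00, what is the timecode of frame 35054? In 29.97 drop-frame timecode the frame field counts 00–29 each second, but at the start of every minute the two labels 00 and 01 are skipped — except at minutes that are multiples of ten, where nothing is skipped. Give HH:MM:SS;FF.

Ten DF minutes hold 17982 frames, so frame 35054 lies in block 1 (frames 17982–35963) with 17072 frames into that block.
The block's first minute is 1800 frames and the rest 1798 each; 17072 frames reaches minute 9, so 1 × 18 + 9 × 2 = 36 labels have been skipped so far.
Adding those back, label number 35054 + 36 = 35090 at 30 labels/s is 1169 s + 20 f = 0 h 19 min 29 s frame 20, i.e. 00:19:29;20.

00:19:29;20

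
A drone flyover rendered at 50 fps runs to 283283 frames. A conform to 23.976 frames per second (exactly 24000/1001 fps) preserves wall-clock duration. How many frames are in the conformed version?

135840 frames

Target frames = source frames × (target rate / source rate) = 283283 × (24000/1001)/(50) = 283283 × 480/1001 = 135840.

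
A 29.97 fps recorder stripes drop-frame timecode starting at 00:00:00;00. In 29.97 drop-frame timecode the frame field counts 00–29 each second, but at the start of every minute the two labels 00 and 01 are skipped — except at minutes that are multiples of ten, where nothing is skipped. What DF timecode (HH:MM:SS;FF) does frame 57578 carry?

Ten DF minutes hold 17982 frames, so frame 57578 lies in block 3 (frames 53946–71927) with 3632 frames into that block.
The block's first minute is 1800 frames and the rest 1798 each; 3632 frames reaches minute 2, so 3 × 18 + 2 × 2 = 58 labels have been skipped so far.
Adding those back, label number 57578 + 58 = 57636 at 30 labels/s is 1921 s + 6 f = 0 h 32 min 1 s frame 6, i.e. 00:32:01;06.

00:32:01;06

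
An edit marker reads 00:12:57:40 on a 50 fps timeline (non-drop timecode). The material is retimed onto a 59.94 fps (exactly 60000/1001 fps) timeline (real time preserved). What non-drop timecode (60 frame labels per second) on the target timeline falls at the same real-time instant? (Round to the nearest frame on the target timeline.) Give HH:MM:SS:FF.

Source frame index: (0×3600 + 12×60 + 57) × 50 + 40 = 38890.
Real time: 38890 / (50) = 3889/5 s.
Target frame: (3889/5) × (60000/1001) = 46668000/1001 ≈ 46621.379 → 46621.
At 60 labels/s: frame 46621 → 00:12:57:01.

00:12:57:01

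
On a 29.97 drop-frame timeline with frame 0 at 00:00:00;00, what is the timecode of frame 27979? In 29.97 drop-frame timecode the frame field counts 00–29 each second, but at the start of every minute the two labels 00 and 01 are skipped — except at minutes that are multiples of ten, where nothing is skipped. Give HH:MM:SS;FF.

00:15:33;17

Each 10-minute DF block holds 10 × 60 × 30 − 9 × 2 = 17982 frames. 27979 ÷ 17982 → 1 full block, remainder 9997.
Within the partial block the first minute is 1800 frames and each further minute 1798, so 5 further minute boundaries passed. Total skipped labels = 18 × 1 + 2 × 5 = 28.
Non-drop label index = 27979 + 28 = 28007; at 30 labels/s that is 00:15:33:17, i.e. DF 00:15:33;17.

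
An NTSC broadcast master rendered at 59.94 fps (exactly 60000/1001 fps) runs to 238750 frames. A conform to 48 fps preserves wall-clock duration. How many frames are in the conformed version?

Target frames = source frames × (target rate / source rate) = 238750 × (48)/(60000/1001) = 238750 × 1001/1250 = 191191.

191191 frames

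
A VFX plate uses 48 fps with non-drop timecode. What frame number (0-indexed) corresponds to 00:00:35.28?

Total seconds to the label: (0 × 3600 + 0 × 60 + 35) = 35.
Frame index = 35 × 48 + 28 = 1708.

frame 1708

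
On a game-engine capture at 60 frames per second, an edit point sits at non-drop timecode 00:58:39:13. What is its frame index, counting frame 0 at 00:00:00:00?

Total seconds to the label: (0 × 3600 + 58 × 60 + 39) = 3519.
Frame index = 3519 × 60 + 13 = 211153.

frame 211153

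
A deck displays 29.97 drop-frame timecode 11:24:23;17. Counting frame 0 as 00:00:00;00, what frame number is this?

Complete 10-minute blocks: 68, each 17982 frames → 1222776.
Remaining 4 whole minutes in the current block: 1800 + 3 × 1798 = 7194 frames.
Within the current minute: 23 × 30 + 17 − 2 = 705 (labels ;00/;01 skipped at this minute). Total = 1222776 + 7194 + 705 = 1230675.

1230675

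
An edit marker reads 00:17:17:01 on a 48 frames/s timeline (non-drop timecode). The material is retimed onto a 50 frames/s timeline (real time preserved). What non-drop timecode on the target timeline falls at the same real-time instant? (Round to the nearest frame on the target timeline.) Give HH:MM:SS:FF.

00:17:17:01

Source frame index: (0×3600 + 17×60 + 17) × 48 + 1 = 49777.
Real time: 49777 / (48) = 49777/48 s.
Target frame: (49777/48) × (50) = 1244425/24 ≈ 51851.042 → 51851.
At 50 labels/s: frame 51851 → 00:17:17:01.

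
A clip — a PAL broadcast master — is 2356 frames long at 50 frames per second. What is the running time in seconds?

47.12 seconds

Running time = 2356 / (50) = 47.12 s.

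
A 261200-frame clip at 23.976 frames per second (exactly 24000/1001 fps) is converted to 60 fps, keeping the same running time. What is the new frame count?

653653 frames

Target frames = source frames × (target rate / source rate) = 261200 × (60)/(24000/1001) = 261200 × 1001/400 = 653653.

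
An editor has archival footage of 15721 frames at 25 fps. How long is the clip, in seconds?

Running time = 15721 / (25) = 628.84 s.

628.84 seconds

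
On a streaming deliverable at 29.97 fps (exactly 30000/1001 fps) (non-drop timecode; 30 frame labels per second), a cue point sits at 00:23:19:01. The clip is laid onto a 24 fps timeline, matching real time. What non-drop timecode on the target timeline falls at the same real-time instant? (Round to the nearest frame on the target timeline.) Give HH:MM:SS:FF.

Source frame index: (0×3600 + 23×60 + 19) × 30 + 1 = 41971.
Real time: 41971 / (30000/1001) = 42012971/30000 s.
Target frame: (42012971/30000) × (24) = 42012971/1250 ≈ 33610.377 → 33610.
At 24 labels/s: frame 33610 → 00:23:20:10.

00:23:20:10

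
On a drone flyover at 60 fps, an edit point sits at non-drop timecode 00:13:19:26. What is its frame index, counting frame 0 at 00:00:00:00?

frame 47966

Total seconds to the label: (0 × 3600 + 13 × 60 + 19) = 799.
Frame index = 799 × 60 + 26 = 47966.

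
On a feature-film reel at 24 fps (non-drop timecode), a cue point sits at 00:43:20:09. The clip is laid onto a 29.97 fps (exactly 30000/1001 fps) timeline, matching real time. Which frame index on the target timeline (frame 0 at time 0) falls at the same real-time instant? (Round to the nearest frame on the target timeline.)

Source frame index: (0×3600 + 43×60 + 20) × 24 + 9 = 62409.
Real time: 62409 / (24) = 20803/8 s.
Target frame: (20803/8) × (30000/1001) = 78011250/1001 ≈ 77933.317 → 77933.

frame 77933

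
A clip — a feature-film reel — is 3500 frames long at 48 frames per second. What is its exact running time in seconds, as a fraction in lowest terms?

Running time = 3500 ÷ (48) = 3500 × 1/48 = 875/12 s.

875/12 seconds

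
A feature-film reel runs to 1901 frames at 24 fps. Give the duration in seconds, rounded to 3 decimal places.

79.208 seconds

Running time = 1901 × 1/24 = 1901/24 s ≈ 79.208 s.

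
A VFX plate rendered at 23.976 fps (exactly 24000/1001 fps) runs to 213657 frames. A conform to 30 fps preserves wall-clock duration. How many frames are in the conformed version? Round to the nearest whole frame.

Frames at target rate = 213657 × (30) / (24000/1001) = 213870657/800 ≈ 267338.321.
Nearest whole frame: 267338.

267338 frames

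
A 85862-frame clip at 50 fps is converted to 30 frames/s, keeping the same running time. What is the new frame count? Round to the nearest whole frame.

51517 frames

Frames at target rate = 85862 × (30) / (50) = 257586/5 ≈ 51517.200.
Nearest whole frame: 51517.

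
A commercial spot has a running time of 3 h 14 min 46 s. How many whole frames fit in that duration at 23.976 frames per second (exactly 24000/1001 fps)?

280183 frames

3 h 14 min 46 s = 11686 s.
Frames = 11686 × 24000/1001 = 280464000/1001 ≈ 280183.8162.
Complete frames: 280183.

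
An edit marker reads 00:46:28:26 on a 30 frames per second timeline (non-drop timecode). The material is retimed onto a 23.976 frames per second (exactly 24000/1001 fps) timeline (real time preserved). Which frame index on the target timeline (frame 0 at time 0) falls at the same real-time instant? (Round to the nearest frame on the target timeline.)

frame 66866

Source frame index: (0×3600 + 46×60 + 28) × 30 + 26 = 83666.
Real time: 83666 / (30) = 41833/15 s.
Target frame: (41833/15) × (24000/1001) = 6084800/91 ≈ 66865.934 → 66866.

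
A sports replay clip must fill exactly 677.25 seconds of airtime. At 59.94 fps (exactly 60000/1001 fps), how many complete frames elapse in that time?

40594 frames

Frames = 677.25 × 60000/1001 = 5805000/143 ≈ 40594.4056.
Complete frames: 40594.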